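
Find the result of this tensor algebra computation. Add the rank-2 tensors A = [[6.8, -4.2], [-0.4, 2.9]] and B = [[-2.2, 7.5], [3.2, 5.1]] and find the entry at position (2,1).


Tensor addition is component-wise: (A + B)_{ij} = A_{ij} + B_{ij}.
A_{21} = -0.4
B_{21} = 3.2
(A + B)_{21} = -0.4 + 3.2 = 2.8

2.8


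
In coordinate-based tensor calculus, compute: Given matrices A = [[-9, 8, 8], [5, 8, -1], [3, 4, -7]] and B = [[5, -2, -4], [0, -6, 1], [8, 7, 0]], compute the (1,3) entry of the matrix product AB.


(AB)_{ij} = sum_k A_{ik} B_{kj}.
For i=1, j=3:
A_{11} * B_{13} = -9 * -4 = 36
A_{12} * B_{23} = 8 * 1 = 8
A_{13} * B_{33} = 8 * 0 = 0
Sum = 36 + 8 + 0 = 44

44


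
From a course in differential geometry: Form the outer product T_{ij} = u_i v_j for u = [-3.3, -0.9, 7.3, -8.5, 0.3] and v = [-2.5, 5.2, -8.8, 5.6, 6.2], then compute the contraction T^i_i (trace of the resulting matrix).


The outer product gives T_{ij} = u_i v_j.
The trace (contraction) is Tr(T) = sum_i T_{ii} = sum_i u_i v_i.
Diagonal entries:
T_{11} = u_1 * v_1 = -3.3 * -2.5 = 8.25
T_{22} = u_2 * v_2 = -0.9 * 5.2 = -4.68
T_{33} = u_3 * v_3 = 7.3 * -8.8 = -64.24
T_{44} = u_4 * v_4 = -8.5 * 5.6 = -47.6
T_{55} = u_5 * v_5 = 0.3 * 6.2 = 1.86
Tr(T) = 8.25 + -4.68 + -64.24 + -47.6 + 1.86 = -106.41

-106.41


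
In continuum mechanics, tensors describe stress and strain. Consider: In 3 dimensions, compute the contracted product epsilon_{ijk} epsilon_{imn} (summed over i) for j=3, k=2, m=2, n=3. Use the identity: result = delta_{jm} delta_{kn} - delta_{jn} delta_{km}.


Using the identity: epsilon_{ijk} epsilon_{imn} = delta_{jm} delta_{kn} - delta_{jn} delta_{km}.
delta_{32} = 0
delta_{23} = 0
delta_{33} = 1
delta_{22} = 1
Result = 0 * 0 - 1 * 1 = 0 - 1 = -1

-1


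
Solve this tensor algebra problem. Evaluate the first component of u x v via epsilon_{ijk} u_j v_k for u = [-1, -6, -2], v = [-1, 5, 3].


(u x v)_1 = sum_{j,k} epsilon_{1jk} u_j v_k. Only permutations of (1,2,3) contribute; the two non-zero terms are:
eps_{123} u_2 v_3 = 1 * -6 * 3 = -18
eps_{132} u_3 v_2 = -1 * -2 * 5 = 10
(u x v)_1 = -8

-8


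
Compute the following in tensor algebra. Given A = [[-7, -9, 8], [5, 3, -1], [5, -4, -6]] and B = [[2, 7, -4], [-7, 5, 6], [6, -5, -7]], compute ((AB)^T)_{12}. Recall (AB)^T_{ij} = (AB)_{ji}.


(AB)^T_{ij} = (AB)_{ji} = sum_k A_{jk} B_{ki}.
For i=1, j=2 we need (AB)_{21}:
A_{21} * B_{11} = 5 * 2 = 10
A_{22} * B_{21} = 3 * -7 = -21
A_{23} * B_{31} = -1 * 6 = -6
Sum = 10 + -21 + -6 = -17

-17


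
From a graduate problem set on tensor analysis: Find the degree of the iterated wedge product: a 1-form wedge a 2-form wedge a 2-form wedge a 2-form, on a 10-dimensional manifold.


The degree of a wedge product is the sum of the degrees of the individual forms.
Degrees: 1, 2, 2, 2
Total degree = 1 + 2 + 2 + 2 = 7

7


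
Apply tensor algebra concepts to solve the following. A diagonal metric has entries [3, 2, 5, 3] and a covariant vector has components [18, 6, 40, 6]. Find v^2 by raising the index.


To raise an index with a diagonal metric: v^i = v_i / g_{ii}.
For index 2: v_2 = 6, g_{22} = 2
v^2 = 6 / 2 = 3

3


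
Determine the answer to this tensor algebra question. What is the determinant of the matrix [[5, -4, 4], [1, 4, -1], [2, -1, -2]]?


Expanding along the first row, det(A) = a11*M_11 - a12*M_12 + a13*M_13, where M_1j is the (1,j) minor.
Minor M_11 = 4*-2 - -1*-1 = -9
Minor M_12 = 1*-2 - -1*2 = 0
Minor M_13 = 1*-1 - 4*2 = -9
det = 5*(-9) - -4*(0) + 4*(-9)
    = -45 - 0 + -36
    = -81

-81


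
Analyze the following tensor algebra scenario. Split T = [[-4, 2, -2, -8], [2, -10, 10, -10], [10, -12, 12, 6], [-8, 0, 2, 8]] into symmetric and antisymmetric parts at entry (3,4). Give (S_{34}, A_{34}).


T_{34} = 6
T_{43} = 2
S_{34} = (6 + 2)/2 = 8/2 = 4
A_{34} = (6 - 2)/2 = 4/2 = 2
Check: S + A = 4 + 2 = 6 = T_{34}.

(4, 2)


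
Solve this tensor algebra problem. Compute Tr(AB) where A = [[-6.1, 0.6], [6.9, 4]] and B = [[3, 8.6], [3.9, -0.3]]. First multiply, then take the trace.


Tr(AB) = sum_i (AB)_{ii} where (AB)_{ii} = sum_k A_{ik} B_{ki}.
(AB)_{11} = -6.1*3 + 0.6*3.9 = -15.96
(AB)_{22} = 6.9*8.6 + 4*-0.3 = 58.14
Tr(AB) = -15.96 + 58.14 = 42.18

42.18


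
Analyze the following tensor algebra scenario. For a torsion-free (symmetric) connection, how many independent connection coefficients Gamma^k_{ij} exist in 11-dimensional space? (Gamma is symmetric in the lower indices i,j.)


Christoffel symbols Gamma^k_{ij} are symmetric in i,j, so there are d * d(d+1)/2 independent symbols.
d = 11
d(d+1)/2 = 11 * 12 / 2 = 66
Total = 11 * 66 = 726

726


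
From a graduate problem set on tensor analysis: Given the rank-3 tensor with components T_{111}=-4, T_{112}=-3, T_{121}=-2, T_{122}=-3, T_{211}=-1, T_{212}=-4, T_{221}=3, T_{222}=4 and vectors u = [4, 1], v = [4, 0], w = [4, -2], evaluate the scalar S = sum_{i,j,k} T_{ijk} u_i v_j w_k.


S = sum over i,j,k of T_{ijk} u_i v_j w_k. Expanding all 8 terms:
T_{111}*u_1*v_1*w_1 = -4*4*4*4 = -256  (running total: -256)
T_{112}*u_1*v_1*w_2 = -3*4*4*-2 = 96  (running total: -160)
T_{121}*u_1*v_2*w_1 = -2*4*0*4 = 0  (running total: -160)
T_{122}*u_1*v_2*w_2 = -3*4*0*-2 = 0  (running total: -160)
T_{211}*u_2*v_1*w_1 = -1*1*4*4 = -16  (running total: -176)
T_{212}*u_2*v_1*w_2 = -4*1*4*-2 = 32  (running total: -144)
T_{221}*u_2*v_2*w_1 = 3*1*0*4 = 0  (running total: -144)
T_{222}*u_2*v_2*w_2 = 4*1*0*-2 = 0  (running total: -144)
S = -144

-144


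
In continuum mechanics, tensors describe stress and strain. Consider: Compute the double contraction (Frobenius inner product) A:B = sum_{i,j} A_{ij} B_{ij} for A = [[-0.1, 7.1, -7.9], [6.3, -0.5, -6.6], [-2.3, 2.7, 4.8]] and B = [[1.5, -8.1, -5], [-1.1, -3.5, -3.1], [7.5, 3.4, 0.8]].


A:B = sum over all i,j of A_{ij} * B_{ij}.
Row 1: -0.1*1.5=-0.15, 7.1*-8.1=-57.51, -7.9*-5=39.5 => row sum = -18.16
Row 2: 6.3*-1.1=-6.93, -0.5*-3.5=1.75, -6.6*-3.1=20.46 => row sum = 15.28
Row 3: -2.3*7.5=-17.25, 2.7*3.4=9.18, 4.8*0.8=3.84 => row sum = -4.23
Total = -18.16 + 15.28 + -4.23 = -7.11

-7.11


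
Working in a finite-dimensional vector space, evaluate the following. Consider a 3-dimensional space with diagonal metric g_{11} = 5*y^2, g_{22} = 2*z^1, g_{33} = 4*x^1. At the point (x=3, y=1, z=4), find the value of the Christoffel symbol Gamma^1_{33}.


For a diagonal metric, Gamma^k_{ij} = (1/2) g^{kk} (dg_{ik}/dx_j + dg_{jk}/dx_i - dg_{ij}/dx_k).
The metric is diagonal, so g_{ab} = 0 for a != b.
At the given point: g_{11} = 5, g_{22} = 8, g_{33} = 12
g^{11} = 1/5
dg_{31}/dx_3 = 0 (off-diagonal)
dg_{31}/dx_3 = 0 (off-diagonal)
dg_{33}/dx_1 = dg_{33}/dx_1 = 4
Numerator = 0 + 0 - 4 = -4
Gamma^1_{33} = -4 / (2 * 5) = -2/5

-2/5


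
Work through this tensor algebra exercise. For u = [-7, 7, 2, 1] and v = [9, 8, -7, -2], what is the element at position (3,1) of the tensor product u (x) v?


The outer product entry T_{ij} = u_i * v_j.
We need i=3, j=1.
u_3 = 2, v_1 = 9
T_{3,1} = 2 * 9 = 18

18


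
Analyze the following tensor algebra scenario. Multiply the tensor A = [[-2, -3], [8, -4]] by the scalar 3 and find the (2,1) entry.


Scalar multiplication: (cA)_{ij} = c * A_{ij}.
c = 3
A_{21} = 8
(cA)_{21} = 3 * 8 = 24

24


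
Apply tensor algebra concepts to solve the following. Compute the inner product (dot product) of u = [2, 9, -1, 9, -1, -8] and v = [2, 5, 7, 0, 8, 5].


The inner product u . v = sum of u_i * v_i.
Term-by-term: 2 * 2, 9 * 5, -1 * 7, 9 * 0, -1 * 8, -8 * 5
Products: 4, 45, -7, 0, -8, -40
Sum = 4 + 45 + -7 + 0 + -8 + -40 = -6

-6


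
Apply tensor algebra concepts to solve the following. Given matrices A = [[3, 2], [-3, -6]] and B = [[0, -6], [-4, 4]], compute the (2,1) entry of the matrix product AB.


(AB)_{ij} = sum_k A_{ik} B_{kj}.
For i=2, j=1:
A_{21} * B_{11} = -3 * 0 = 0
A_{22} * B_{21} = -6 * -4 = 24
Sum = 0 + 24 = 24

24


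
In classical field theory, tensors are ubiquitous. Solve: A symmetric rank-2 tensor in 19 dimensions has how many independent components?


A symmetric rank-2 tensor in d dimensions has d(d+1)/2 independent components.
d = 19
d(d+1)/2 = 19 * 20 / 2 = 380 / 2 = 190

190


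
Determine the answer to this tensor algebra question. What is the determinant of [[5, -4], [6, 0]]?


For a 2x2 matrix [[a, b], [c, d]], det = a*d - b*c.
a = 5, b = -4, c = 6, d = 0
a*d = 5 * 0 = 0
b*c = -4 * 6 = -24
det = 0 - -24 = 24

24


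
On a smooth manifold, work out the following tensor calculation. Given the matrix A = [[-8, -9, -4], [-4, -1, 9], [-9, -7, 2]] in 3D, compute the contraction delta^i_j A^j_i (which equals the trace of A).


The contraction (trace) of a rank-2 tensor is the sum of its diagonal elements.
Diagonal entries: A[1,1] = -8, A[2,2] = -1, A[3,3] = 2
Tr(A) = -8 + -1 + 2 = -7

-7


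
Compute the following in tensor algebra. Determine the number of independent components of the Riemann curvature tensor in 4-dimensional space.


The Riemann tensor in d dimensions has d^2(d^2 - 1)/12 independent components.
d = 4, so d^2 = 16
d^2 - 1 = 15
d^2(d^2 - 1) = 16 * 15 = 240
Divide by 12: 240 / 12 = 20

20


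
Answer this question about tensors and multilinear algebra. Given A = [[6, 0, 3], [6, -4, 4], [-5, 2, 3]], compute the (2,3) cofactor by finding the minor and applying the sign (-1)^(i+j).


To find cofactor C_{23}, delete row 2 and column 3.
The resulting 2x2 submatrix is: [[6, 0], [-5, 2]]
Minor M_{23} = 6*2 - 0*-5
  = 12 - 0 = 12
Sign = (-1)^(2+3) = (-1)^5 = -1
Cofactor C_{23} = -1 * 12 = -12

-12


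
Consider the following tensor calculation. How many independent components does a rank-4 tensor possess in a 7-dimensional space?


The number of components of a rank-r tensor in d dimensions is d^r.
Here d = 7 and r = 4.
7^4 = 2401

2401


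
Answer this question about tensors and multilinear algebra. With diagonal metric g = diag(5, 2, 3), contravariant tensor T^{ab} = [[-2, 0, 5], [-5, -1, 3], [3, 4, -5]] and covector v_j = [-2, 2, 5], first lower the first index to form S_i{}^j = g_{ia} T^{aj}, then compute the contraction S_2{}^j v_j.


Step 1: lower the first index. For a diagonal metric, g_{ia} T^{aj} = g_{ii} T^{ij} (no sum on i).
g_{22} = 2
S_2{}^1 = 2 * T^{21} = 2 * -5 = -10
S_2{}^2 = 2 * T^{22} = 2 * -1 = -2
S_2{}^3 = 2 * T^{23} = 2 * 3 = 6
Step 2: contract S_2{}^j with v_j.
S_2{}^1 * v_1 = -10 * -2 = 20
S_2{}^2 * v_2 = -2 * 2 = -4
S_2{}^3 * v_3 = 6 * 5 = 30
Result = 20 + -4 + 30 = 46

46


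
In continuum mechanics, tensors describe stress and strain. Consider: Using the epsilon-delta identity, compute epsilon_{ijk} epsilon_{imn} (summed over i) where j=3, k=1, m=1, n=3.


Using the identity: epsilon_{ijk} epsilon_{imn} = delta_{jm} delta_{kn} - delta_{jn} delta_{km}.
delta_{31} = 0
delta_{13} = 0
delta_{33} = 1
delta_{11} = 1
Result = 0 * 0 - 1 * 1 = 0 - 1 = -1

-1


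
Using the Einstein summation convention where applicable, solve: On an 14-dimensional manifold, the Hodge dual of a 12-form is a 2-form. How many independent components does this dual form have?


The Hodge dual of a p-form on an n-dimensional manifold is an (n-p)-form.
n = 14, p = 12, so dual degree = 14 - 12 = 2
The number of components is C(n, n-p) = C(14, 2) = 91

91


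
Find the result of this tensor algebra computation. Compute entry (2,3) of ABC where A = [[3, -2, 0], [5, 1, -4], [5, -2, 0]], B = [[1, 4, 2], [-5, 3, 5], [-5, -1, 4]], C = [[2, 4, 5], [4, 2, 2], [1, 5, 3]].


(ABC)_{23} = sum_m (AB)_{2m} C_{m3}. First compute row 2 of AB.
(AB)_{21} = 5*1 + 1*-5 + -4*-5 = 20
(AB)_{22} = 5*4 + 1*3 + -4*-1 = 27
(AB)_{23} = 5*2 + 1*5 + -4*4 = -1
Now contract with column 3 of C:
(AB)_{21} * C_{13} = 20 * 5 = 100
(AB)_{22} * C_{23} = 27 * 2 = 54
(AB)_{23} * C_{33} = -1 * 3 = -3
(ABC)_{23} = 100 + 54 + -3 = 151

151


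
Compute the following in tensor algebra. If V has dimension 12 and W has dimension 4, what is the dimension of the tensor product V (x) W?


The dimension of a tensor product is the product of dimensions.
dim(V) = 12, dim(W) = 4
dim(V (x) W) = 12 * 4 = 48

48


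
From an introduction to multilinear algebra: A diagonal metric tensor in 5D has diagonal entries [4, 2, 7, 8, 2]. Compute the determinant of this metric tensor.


For a diagonal metric, the determinant is the product of diagonal entries.
Diagonal entries: 4, 2, 7, 8, 2
det(g) = 4 * 2 * 7 * 8 * 2 = 896

896


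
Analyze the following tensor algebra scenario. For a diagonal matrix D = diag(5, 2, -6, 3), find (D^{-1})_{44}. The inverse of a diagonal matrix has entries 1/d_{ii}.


For a diagonal matrix, the inverse has entries (D^{-1})_{ii} = 1/d_{ii}.
The diagonal entries are: d_{11} = 5, d_{22} = 2, d_{33} = -6, d_{44} = 3
We need (D^{-1})_{44} = 1/d_{44} = 1/3 = 1/3

1/3


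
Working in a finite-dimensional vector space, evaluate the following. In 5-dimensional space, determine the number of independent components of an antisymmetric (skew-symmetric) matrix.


An antisymmetric rank-2 tensor satisfies A_{ij} = -A_{ji}, so diagonal entries are zero.
The independent components are the upper-triangular entries: C(n, 2) = n(n-1)/2.
n = 5
C(5, 2) = 5 * 4 / 2 = 20 / 2 = 10

10


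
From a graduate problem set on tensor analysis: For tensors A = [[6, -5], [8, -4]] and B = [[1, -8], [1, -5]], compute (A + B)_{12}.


Tensor addition is component-wise: (A + B)_{ij} = A_{ij} + B_{ij}.
A_{12} = -5
B_{12} = -8
(A + B)_{12} = -5 + -8 = -13

-13


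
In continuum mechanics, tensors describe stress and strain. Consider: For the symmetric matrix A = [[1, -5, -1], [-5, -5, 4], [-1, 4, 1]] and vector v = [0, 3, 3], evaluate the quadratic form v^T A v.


First compute Av:
(Av)_1 = 1*0 + -5*3 + -1*3 = -18
(Av)_2 = -5*0 + -5*3 + 4*3 = -3
(Av)_3 = -1*0 + 4*3 + 1*3 = 15
Av = [-18, -3, 15]
Then v^T (Av) = 0*-18 + 3*-3 + 3*15
= 0 + -9 + 45 = 36

36


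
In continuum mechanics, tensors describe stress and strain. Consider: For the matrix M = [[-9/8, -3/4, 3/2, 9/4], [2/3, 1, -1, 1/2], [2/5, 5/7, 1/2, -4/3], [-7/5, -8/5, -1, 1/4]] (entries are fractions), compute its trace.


The trace is the sum of diagonal entries.
Diagonal: M[1,1] = -9/8, M[2,2] = 1, M[3,3] = 1/2, M[4,4] = 1/4
Tr(M) = -9/8 + 1 + 1/2 + 1/4
Computing step by step:
After adding M[1,1]: -9/8
After adding M[2,2]: -1/8
After adding M[3,3]: 3/8
After adding M[4,4]: 5/8
Tr(M) = 5/8

5/8


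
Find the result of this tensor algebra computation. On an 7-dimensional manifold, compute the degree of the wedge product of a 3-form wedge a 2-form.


The degree of a wedge product is the sum of the degrees of the individual forms.
Degrees: 3, 2
Total degree = 3 + 2 = 5

5


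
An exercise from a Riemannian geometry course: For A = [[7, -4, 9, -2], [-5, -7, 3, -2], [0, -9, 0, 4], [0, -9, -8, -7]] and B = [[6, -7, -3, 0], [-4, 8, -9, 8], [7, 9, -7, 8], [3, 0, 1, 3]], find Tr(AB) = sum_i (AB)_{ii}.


Tr(AB) = sum_i (AB)_{ii} where (AB)_{ii} = sum_k A_{ik} B_{ki}.
(AB)_{11} = 7*6 + -4*-4 + 9*7 + -2*3 = 115
(AB)_{22} = -5*-7 + -7*8 + 3*9 + -2*0 = 6
(AB)_{33} = 0*-3 + -9*-9 + 0*-7 + 4*1 = 85
(AB)_{44} = 0*0 + -9*8 + -8*8 + -7*3 = -157
Tr(AB) = 115 + 6 + 85 + -157 = 49

49


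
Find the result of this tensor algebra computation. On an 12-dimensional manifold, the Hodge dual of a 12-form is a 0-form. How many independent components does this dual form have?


The Hodge dual of a p-form on an n-dimensional manifold is an (n-p)-form.
n = 12, p = 12, so dual degree = 12 - 12 = 0
The number of components is C(n, n-p) = C(12, 0) = 1

1


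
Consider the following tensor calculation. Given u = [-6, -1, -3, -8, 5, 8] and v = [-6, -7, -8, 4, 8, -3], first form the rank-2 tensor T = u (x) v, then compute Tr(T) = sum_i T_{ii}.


The outer product gives T_{ij} = u_i v_j.
The trace (contraction) is Tr(T) = sum_i T_{ii} = sum_i u_i v_i.
Diagonal entries:
T_{11} = u_1 * v_1 = -6 * -6 = 36
T_{22} = u_2 * v_2 = -1 * -7 = 7
T_{33} = u_3 * v_3 = -3 * -8 = 24
T_{44} = u_4 * v_4 = -8 * 4 = -32
T_{55} = u_5 * v_5 = 5 * 8 = 40
T_{66} = u_6 * v_6 = 8 * -3 = -24
Tr(T) = 36 + 7 + 24 + -32 + 40 + -24 = 51

51


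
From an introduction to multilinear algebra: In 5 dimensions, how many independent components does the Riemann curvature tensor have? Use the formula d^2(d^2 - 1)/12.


The Riemann tensor in d dimensions has d^2(d^2 - 1)/12 independent components.
d = 5, so d^2 = 25
d^2 - 1 = 24
d^2(d^2 - 1) = 25 * 24 = 600
Divide by 12: 600 / 12 = 50

50


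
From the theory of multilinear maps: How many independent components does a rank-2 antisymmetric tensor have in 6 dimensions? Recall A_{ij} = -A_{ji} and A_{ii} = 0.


An antisymmetric rank-2 tensor satisfies A_{ij} = -A_{ji}, so diagonal entries are zero.
The independent components are the upper-triangular entries: C(n, 2) = n(n-1)/2.
n = 6
C(6, 2) = 6 * 5 / 2 = 30 / 2 = 15

15


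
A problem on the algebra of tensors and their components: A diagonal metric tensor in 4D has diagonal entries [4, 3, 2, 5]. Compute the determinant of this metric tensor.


For a diagonal metric, the determinant is the product of diagonal entries.
Diagonal entries: 4, 3, 2, 5
det(g) = 4 * 3 * 2 * 5 = 120

120


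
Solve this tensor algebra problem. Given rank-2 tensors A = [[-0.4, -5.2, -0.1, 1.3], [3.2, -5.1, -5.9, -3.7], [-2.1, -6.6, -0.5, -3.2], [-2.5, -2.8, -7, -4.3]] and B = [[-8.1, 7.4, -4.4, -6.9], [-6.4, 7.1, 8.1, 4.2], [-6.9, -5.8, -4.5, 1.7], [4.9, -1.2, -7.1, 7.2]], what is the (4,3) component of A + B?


Tensor addition is component-wise: (A + B)_{ij} = A_{ij} + B_{ij}.
A_{43} = -7
B_{43} = -7.1
(A + B)_{43} = -7 + -7.1 = -14.1

-14.1


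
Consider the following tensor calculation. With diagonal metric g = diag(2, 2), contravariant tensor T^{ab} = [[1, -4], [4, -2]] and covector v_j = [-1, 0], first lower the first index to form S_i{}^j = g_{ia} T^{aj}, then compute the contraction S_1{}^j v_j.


Step 1: lower the first index. For a diagonal metric, g_{ia} T^{aj} = g_{ii} T^{ij} (no sum on i).
g_{11} = 2
S_1{}^1 = 2 * T^{11} = 2 * 1 = 2
S_1{}^2 = 2 * T^{12} = 2 * -4 = -8
Step 2: contract S_1{}^j with v_j.
S_1{}^1 * v_1 = 2 * -1 = -2
S_1{}^2 * v_2 = -8 * 0 = 0
Result = -2 + 0 = -2

-2


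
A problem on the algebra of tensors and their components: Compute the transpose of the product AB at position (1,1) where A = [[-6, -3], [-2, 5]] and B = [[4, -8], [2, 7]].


(AB)^T_{ij} = (AB)_{ji} = sum_k A_{jk} B_{ki}.
For i=1, j=1 we need (AB)_{11}:
A_{11} * B_{11} = -6 * 4 = -24
A_{12} * B_{21} = -3 * 2 = -6
Sum = -24 + -6 = -30

-30


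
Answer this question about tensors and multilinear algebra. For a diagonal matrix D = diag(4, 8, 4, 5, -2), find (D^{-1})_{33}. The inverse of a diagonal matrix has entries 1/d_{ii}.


For a diagonal matrix, the inverse has entries (D^{-1})_{ii} = 1/d_{ii}.
The diagonal entries are: d_{11} = 4, d_{22} = 8, d_{33} = 4, d_{44} = 5, d_{55} = -2
We need (D^{-1})_{33} = 1/d_{33} = 1/4 = 1/4

1/4


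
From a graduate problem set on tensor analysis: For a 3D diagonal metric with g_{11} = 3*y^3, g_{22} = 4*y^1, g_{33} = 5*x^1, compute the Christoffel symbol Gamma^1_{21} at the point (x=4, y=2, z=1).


For a diagonal metric, Gamma^k_{ij} = (1/2) g^{kk} (dg_{ik}/dx_j + dg_{jk}/dx_i - dg_{ij}/dx_k).
The metric is diagonal, so g_{ab} = 0 for a != b.
At the given point: g_{11} = 24, g_{22} = 8, g_{33} = 20
g^{11} = 1/24
dg_{21}/dx_1 = 0 (off-diagonal)
dg_{11}/dx_2 = dg_{11}/dx_2 = 36
dg_{21}/dx_1 = 0 (off-diagonal)
Numerator = 0 + 36 - 0 = 36
Gamma^1_{21} = 36 / (2 * 24) = 3/4

3/4


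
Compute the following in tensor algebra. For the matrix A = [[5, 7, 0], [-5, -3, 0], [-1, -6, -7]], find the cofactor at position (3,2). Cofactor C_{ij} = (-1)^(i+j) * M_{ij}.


To find cofactor C_{32}, delete row 3 and column 2.
The resulting 2x2 submatrix is: [[5, 0], [-5, 0]]
Minor M_{32} = 5*0 - 0*-5
  = 0 - 0 = 0
Sign = (-1)^(3+2) = (-1)^5 = -1
Cofactor C_{32} = -1 * 0 = 0

0


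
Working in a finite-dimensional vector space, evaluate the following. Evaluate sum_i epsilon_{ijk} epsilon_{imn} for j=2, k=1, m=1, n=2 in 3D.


Using the identity: epsilon_{ijk} epsilon_{imn} = delta_{jm} delta_{kn} - delta_{jn} delta_{km}.
delta_{21} = 0
delta_{12} = 0
delta_{22} = 1
delta_{11} = 1
Result = 0 * 0 - 1 * 1 = 0 - 1 = -1

-1


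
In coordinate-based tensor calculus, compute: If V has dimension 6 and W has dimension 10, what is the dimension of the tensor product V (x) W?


The dimension of a tensor product is the product of dimensions.
dim(V) = 6, dim(W) = 10
dim(V (x) W) = 6 * 10 = 60

60


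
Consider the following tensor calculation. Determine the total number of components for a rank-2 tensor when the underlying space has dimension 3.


The number of components of a rank-r tensor in d dimensions is d^r.
Here d = 3 and r = 2.
3^2 = 9

9


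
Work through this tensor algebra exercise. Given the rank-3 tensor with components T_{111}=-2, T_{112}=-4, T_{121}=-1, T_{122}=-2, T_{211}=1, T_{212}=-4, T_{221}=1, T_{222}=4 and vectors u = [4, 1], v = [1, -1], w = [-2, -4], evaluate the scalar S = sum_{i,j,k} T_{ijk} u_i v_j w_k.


S = sum over i,j,k of T_{ijk} u_i v_j w_k. Expanding all 8 terms:
T_{111}*u_1*v_1*w_1 = -2*4*1*-2 = 16  (running total: 16)
T_{112}*u_1*v_1*w_2 = -4*4*1*-4 = 64  (running total: 80)
T_{121}*u_1*v_2*w_1 = -1*4*-1*-2 = -8  (running total: 72)
T_{122}*u_1*v_2*w_2 = -2*4*-1*-4 = -32  (running total: 40)
T_{211}*u_2*v_1*w_1 = 1*1*1*-2 = -2  (running total: 38)
T_{212}*u_2*v_1*w_2 = -4*1*1*-4 = 16  (running total: 54)
T_{221}*u_2*v_2*w_1 = 1*1*-1*-2 = 2  (running total: 56)
T_{222}*u_2*v_2*w_2 = 4*1*-1*-4 = 16  (running total: 72)
S = 72

72


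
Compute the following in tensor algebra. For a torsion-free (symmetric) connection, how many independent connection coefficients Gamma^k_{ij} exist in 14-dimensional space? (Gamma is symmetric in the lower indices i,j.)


Christoffel symbols Gamma^k_{ij} are symmetric in i,j, so there are d * d(d+1)/2 independent symbols.
d = 14
d(d+1)/2 = 14 * 15 / 2 = 105
Total = 14 * 105 = 1470

1470


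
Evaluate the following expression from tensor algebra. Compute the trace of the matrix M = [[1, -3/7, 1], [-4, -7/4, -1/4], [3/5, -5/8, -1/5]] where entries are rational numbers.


The trace is the sum of diagonal entries.
Diagonal: M[1,1] = 1, M[2,2] = -7/4, M[3,3] = -1/5
Tr(M) = 1 + -7/4 + -1/5
Computing step by step:
After adding M[1,1]: 1
After adding M[2,2]: -3/4
After adding M[3,3]: -19/20
Tr(M) = -19/20

-19/20


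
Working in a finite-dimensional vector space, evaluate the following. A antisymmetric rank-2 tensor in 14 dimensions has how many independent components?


A antisymmetric rank-2 tensor in d dimensions has d(d-1)/2 independent components.
d = 14
d(d-1)/2 = 14 * 13 / 2 = 182 / 2 = 91

91


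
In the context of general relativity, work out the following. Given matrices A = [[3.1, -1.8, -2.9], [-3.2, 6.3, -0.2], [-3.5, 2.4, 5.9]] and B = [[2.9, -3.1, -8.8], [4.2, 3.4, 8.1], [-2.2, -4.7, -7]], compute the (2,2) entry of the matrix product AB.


(AB)_{ij} = sum_k A_{ik} B_{kj}.
For i=2, j=2:
A_{21} * B_{12} = -3.2 * -3.1 = 9.92
A_{22} * B_{22} = 6.3 * 3.4 = 21.42
A_{23} * B_{32} = -0.2 * -4.7 = 0.94
Sum = 9.92 + 21.42 + 0.94 = 32.28

32.28


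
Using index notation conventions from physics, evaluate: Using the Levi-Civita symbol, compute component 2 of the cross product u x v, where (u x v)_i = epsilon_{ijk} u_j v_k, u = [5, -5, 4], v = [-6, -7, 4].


(u x v)_2 = sum_{j,k} epsilon_{2jk} u_j v_k. Only permutations of (1,2,3) contribute; the two non-zero terms are:
eps_{213} u_1 v_3 = -1 * 5 * 4 = -20
eps_{231} u_3 v_1 = 1 * 4 * -6 = -24
(u x v)_2 = -44

-44


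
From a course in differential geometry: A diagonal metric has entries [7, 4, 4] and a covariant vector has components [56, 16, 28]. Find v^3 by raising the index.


To raise an index with a diagonal metric: v^i = v_i / g_{ii}.
For index 3: v_3 = 28, g_{33} = 4
v^3 = 28 / 4 = 7

7


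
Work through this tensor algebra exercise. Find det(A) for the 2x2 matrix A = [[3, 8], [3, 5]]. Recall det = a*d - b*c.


For a 2x2 matrix [[a, b], [c, d]], det = a*d - b*c.
a = 3, b = 8, c = 3, d = 5
a*d = 3 * 5 = 15
b*c = 8 * 3 = 24
det = 15 - 24 = -9

-9


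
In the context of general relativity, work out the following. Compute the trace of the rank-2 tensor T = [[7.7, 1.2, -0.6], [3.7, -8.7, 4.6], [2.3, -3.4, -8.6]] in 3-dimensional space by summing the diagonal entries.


The contraction (trace) of a rank-2 tensor is the sum of its diagonal elements.
Diagonal entries: A[1,1] = 7.7, A[2,2] = -8.7, A[3,3] = -8.6
Tr(A) = 7.7 + -8.7 + -8.6 = -9.6

-9.6


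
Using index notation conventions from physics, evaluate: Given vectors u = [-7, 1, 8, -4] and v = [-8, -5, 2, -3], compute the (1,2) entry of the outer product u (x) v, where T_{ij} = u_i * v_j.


The outer product entry T_{ij} = u_i * v_j.
We need i=1, j=2.
u_1 = -7, v_2 = -5
T_{1,2} = -7 * -5 = 35

35


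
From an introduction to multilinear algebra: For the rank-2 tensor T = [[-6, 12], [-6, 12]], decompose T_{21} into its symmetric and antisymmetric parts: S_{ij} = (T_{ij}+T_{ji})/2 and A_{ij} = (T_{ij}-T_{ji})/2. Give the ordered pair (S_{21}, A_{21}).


T_{21} = -6
T_{12} = 12
S_{21} = (-6 + 12)/2 = 6/2 = 3
A_{21} = (-6 - 12)/2 = -18/2 = -9
Check: S + A = 3 + -9 = -6 = T_{21}.

(3, -9)


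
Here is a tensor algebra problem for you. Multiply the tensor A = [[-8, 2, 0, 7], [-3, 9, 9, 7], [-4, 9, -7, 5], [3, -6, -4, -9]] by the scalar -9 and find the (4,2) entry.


Scalar multiplication: (cA)_{ij} = c * A_{ij}.
c = -9
A_{42} = -6
(cA)_{42} = -9 * -6 = 54

54


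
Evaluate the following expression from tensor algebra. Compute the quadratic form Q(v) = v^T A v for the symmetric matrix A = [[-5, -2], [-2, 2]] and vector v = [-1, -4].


First compute Av:
(Av)_1 = -5*-1 + -2*-4 = 13
(Av)_2 = -2*-1 + 2*-4 = -6
Av = [13, -6]
Then v^T (Av) = -1*13 + -4*-6
= -13 + 24 = 11

11


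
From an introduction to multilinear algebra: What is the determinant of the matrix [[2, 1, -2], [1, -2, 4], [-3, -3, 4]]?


Expanding along the first row, det(A) = a11*M_11 - a12*M_12 + a13*M_13, where M_1j is the (1,j) minor.
Minor M_11 = -2*4 - 4*-3 = 4
Minor M_12 = 1*4 - 4*-3 = 16
Minor M_13 = 1*-3 - -2*-3 = -9
det = 2*(4) - 1*(16) + -2*(-9)
    = 8 - 16 + 18
    = 10

10


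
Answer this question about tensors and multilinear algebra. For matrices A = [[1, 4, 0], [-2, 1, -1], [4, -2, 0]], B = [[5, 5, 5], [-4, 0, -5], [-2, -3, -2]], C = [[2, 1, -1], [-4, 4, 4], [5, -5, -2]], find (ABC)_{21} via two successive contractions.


(ABC)_{21} = sum_m (AB)_{2m} C_{m1}. First compute row 2 of AB.
(AB)_{21} = -2*5 + 1*-4 + -1*-2 = -12
(AB)_{22} = -2*5 + 1*0 + -1*-3 = -7
(AB)_{23} = -2*5 + 1*-5 + -1*-2 = -13
Now contract with column 1 of C:
(AB)_{21} * C_{11} = -12 * 2 = -24
(AB)_{22} * C_{21} = -7 * -4 = 28
(AB)_{23} * C_{31} = -13 * 5 = -65
(ABC)_{21} = -24 + 28 + -65 = -61

-61


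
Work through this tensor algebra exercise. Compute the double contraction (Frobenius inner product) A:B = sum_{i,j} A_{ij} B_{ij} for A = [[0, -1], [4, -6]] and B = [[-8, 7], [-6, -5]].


A:B = sum over all i,j of A_{ij} * B_{ij}.
Row 1: 0*-8=0, -1*7=-7 => row sum = -7
Row 2: 4*-6=-24, -6*-5=30 => row sum = 6
Total = -7 + 6 = -1

-1


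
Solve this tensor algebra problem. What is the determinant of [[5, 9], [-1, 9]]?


For a 2x2 matrix [[a, b], [c, d]], det = a*d - b*c.
a = 5, b = 9, c = -1, d = 9
a*d = 5 * 9 = 45
b*c = 9 * -1 = -9
det = 45 - -9 = 54

54


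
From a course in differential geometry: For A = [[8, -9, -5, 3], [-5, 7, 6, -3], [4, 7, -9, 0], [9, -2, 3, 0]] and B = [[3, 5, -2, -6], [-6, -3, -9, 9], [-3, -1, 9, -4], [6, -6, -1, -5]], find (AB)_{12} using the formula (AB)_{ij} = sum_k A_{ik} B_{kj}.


(AB)_{ij} = sum_k A_{ik} B_{kj}.
For i=1, j=2:
A_{11} * B_{12} = 8 * 5 = 40
A_{12} * B_{22} = -9 * -3 = 27
A_{13} * B_{32} = -5 * -1 = 5
A_{14} * B_{42} = 3 * -6 = -18
Sum = 40 + 27 + 5 + -18 = 54

54


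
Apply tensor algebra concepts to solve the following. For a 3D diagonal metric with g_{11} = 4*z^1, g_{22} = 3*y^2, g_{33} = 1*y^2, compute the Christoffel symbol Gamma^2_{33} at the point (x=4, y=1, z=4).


For a diagonal metric, Gamma^k_{ij} = (1/2) g^{kk} (dg_{ik}/dx_j + dg_{jk}/dx_i - dg_{ij}/dx_k).
The metric is diagonal, so g_{ab} = 0 for a != b.
At the given point: g_{11} = 16, g_{22} = 3, g_{33} = 1
g^{22} = 1/3
dg_{32}/dx_3 = 0 (off-diagonal)
dg_{32}/dx_3 = 0 (off-diagonal)
dg_{33}/dx_2 = dg_{33}/dx_2 = 2
Numerator = 0 + 0 - 2 = -2
Gamma^2_{33} = -2 / (2 * 3) = -1/3

-1/3


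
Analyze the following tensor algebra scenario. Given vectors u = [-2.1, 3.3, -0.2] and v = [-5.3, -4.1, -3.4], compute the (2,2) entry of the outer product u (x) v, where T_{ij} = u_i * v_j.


The outer product entry T_{ij} = u_i * v_j.
We need i=2, j=2.
u_2 = 3.3, v_2 = -4.1
T_{2,2} = 3.3 * -4.1 = -13.53

-13.53


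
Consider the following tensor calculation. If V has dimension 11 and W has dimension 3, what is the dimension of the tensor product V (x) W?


The dimension of a tensor product is the product of dimensions.
dim(V) = 11, dim(W) = 3
dim(V (x) W) = 11 * 3 = 33

33


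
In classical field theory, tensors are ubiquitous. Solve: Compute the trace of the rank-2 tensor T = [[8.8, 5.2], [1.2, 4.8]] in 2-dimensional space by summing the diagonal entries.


The contraction (trace) of a rank-2 tensor is the sum of its diagonal elements.
Diagonal entries: A[1,1] = 8.8, A[2,2] = 4.8
Tr(A) = 8.8 + 4.8 = 13.6

13.6


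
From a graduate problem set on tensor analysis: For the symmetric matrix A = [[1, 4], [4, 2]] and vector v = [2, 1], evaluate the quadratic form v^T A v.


First compute Av:
(Av)_1 = 1*2 + 4*1 = 6
(Av)_2 = 4*2 + 2*1 = 10
Av = [6, 10]
Then v^T (Av) = 2*6 + 1*10
= 12 + 10 = 22

22


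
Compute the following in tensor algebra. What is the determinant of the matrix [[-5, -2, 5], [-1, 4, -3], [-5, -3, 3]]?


Expanding along the first row, det(A) = a11*M_11 - a12*M_12 + a13*M_13, where M_1j is the (1,j) minor.
Minor M_11 = 4*3 - -3*-3 = 3
Minor M_12 = -1*3 - -3*-5 = -18
Minor M_13 = -1*-3 - 4*-5 = 23
det = -5*(3) - -2*(-18) + 5*(23)
    = -15 - 36 + 115
    = 64

64


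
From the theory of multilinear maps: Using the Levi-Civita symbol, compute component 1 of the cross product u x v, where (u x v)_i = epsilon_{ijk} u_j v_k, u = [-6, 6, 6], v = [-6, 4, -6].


(u x v)_1 = sum_{j,k} epsilon_{1jk} u_j v_k. Only permutations of (1,2,3) contribute; the two non-zero terms are:
eps_{123} u_2 v_3 = 1 * 6 * -6 = -36
eps_{132} u_3 v_2 = -1 * 6 * 4 = -24
(u x v)_1 = -60

-60


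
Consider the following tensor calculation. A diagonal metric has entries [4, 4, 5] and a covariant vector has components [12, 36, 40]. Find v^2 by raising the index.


To raise an index with a diagonal metric: v^i = v_i / g_{ii}.
For index 2: v_2 = 36, g_{22} = 4
v^2 = 36 / 4 = 9

9


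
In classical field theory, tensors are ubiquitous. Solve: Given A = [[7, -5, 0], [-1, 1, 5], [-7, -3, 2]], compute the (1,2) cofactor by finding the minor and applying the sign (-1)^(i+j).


To find cofactor C_{12}, delete row 1 and column 2.
The resulting 2x2 submatrix is: [[-1, 5], [-7, 2]]
Minor M_{12} = -1*2 - 5*-7
  = -2 - -35 = 33
Sign = (-1)^(1+2) = (-1)^3 = -1
Cofactor C_{12} = -1 * 33 = -33

-33


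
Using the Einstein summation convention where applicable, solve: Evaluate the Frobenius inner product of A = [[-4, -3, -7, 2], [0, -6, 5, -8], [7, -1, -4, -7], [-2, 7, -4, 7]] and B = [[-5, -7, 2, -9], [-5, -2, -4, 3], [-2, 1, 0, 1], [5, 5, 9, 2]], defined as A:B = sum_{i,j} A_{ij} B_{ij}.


A:B = sum over all i,j of A_{ij} * B_{ij}.
Row 1: -4*-5=20, -3*-7=21, -7*2=-14, 2*-9=-18 => row sum = 9
Row 2: 0*-5=0, -6*-2=12, 5*-4=-20, -8*3=-24 => row sum = -32
Row 3: 7*-2=-14, -1*1=-1, -4*0=0, -7*1=-7 => row sum = -22
Row 4: -2*5=-10, 7*5=35, -4*9=-36, 7*2=14 => row sum = 3
Total = 9 + -32 + -22 + 3 = -42

-42


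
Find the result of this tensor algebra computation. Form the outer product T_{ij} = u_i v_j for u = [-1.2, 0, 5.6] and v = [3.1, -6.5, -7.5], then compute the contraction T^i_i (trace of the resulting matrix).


The outer product gives T_{ij} = u_i v_j.
The trace (contraction) is Tr(T) = sum_i T_{ii} = sum_i u_i v_i.
Diagonal entries:
T_{11} = u_1 * v_1 = -1.2 * 3.1 = -3.72
T_{22} = u_2 * v_2 = 0 * -6.5 = 0
T_{33} = u_3 * v_3 = 5.6 * -7.5 = -42
Tr(T) = -3.72 + 0 + -42 = -45.72

-45.72


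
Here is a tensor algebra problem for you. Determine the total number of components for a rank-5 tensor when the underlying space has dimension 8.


The number of components of a rank-r tensor in d dimensions is d^r.
Here d = 8 and r = 5.
8^5 = 32768

32768


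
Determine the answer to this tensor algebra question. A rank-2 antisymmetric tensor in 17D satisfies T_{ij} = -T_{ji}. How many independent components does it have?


An antisymmetric rank-2 tensor satisfies A_{ij} = -A_{ji}, so diagonal entries are zero.
The independent components are the upper-triangular entries: C(n, 2) = n(n-1)/2.
n = 17
C(17, 2) = 17 * 16 / 2 = 272 / 2 = 136

136


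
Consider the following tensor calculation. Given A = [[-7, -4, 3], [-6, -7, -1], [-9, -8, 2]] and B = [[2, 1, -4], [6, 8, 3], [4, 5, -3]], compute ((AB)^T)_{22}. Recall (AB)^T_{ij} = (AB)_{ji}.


(AB)^T_{ij} = (AB)_{ji} = sum_k A_{jk} B_{ki}.
For i=2, j=2 we need (AB)_{22}:
A_{21} * B_{12} = -6 * 1 = -6
A_{22} * B_{22} = -7 * 8 = -56
A_{23} * B_{32} = -1 * 5 = -5
Sum = -6 + -56 + -5 = -67

-67


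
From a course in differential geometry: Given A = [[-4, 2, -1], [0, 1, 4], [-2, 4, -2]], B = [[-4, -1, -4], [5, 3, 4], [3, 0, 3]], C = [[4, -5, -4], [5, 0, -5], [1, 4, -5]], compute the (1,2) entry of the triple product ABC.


(ABC)_{12} = sum_m (AB)_{1m} C_{m2}. First compute row 1 of AB.
(AB)_{11} = -4*-4 + 2*5 + -1*3 = 23
(AB)_{12} = -4*-1 + 2*3 + -1*0 = 10
(AB)_{13} = -4*-4 + 2*4 + -1*3 = 21
Now contract with column 2 of C:
(AB)_{11} * C_{12} = 23 * -5 = -115
(AB)_{12} * C_{22} = 10 * 0 = 0
(AB)_{13} * C_{32} = 21 * 4 = 84
(ABC)_{12} = -115 + 0 + 84 = -31

-31


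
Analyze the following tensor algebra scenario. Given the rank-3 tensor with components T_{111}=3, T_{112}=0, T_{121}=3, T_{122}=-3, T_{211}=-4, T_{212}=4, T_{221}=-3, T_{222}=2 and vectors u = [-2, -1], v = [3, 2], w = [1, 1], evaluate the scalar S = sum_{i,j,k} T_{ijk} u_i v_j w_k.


S = sum over i,j,k of T_{ijk} u_i v_j w_k. Expanding all 8 terms:
T_{111}*u_1*v_1*w_1 = 3*-2*3*1 = -18  (running total: -18)
T_{112}*u_1*v_1*w_2 = 0*-2*3*1 = 0  (running total: -18)
T_{121}*u_1*v_2*w_1 = 3*-2*2*1 = -12  (running total: -30)
T_{122}*u_1*v_2*w_2 = -3*-2*2*1 = 12  (running total: -18)
T_{211}*u_2*v_1*w_1 = -4*-1*3*1 = 12  (running total: -6)
T_{212}*u_2*v_1*w_2 = 4*-1*3*1 = -12  (running total: -18)
T_{221}*u_2*v_2*w_1 = -3*-1*2*1 = 6  (running total: -12)
T_{222}*u_2*v_2*w_2 = 2*-1*2*1 = -4  (running total: -16)
S = -16

-16


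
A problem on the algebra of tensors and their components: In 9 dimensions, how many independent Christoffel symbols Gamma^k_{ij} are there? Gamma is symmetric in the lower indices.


Christoffel symbols Gamma^k_{ij} are symmetric in i,j, so there are d * d(d+1)/2 independent symbols.
d = 9
d(d+1)/2 = 9 * 10 / 2 = 45
Total = 9 * 45 = 405

405


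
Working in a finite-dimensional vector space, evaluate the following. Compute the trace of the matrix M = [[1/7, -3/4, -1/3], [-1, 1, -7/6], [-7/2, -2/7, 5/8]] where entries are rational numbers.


The trace is the sum of diagonal entries.
Diagonal: M[1,1] = 1/7, M[2,2] = 1, M[3,3] = 5/8
Tr(M) = 1/7 + 1 + 5/8
Computing step by step:
After adding M[1,1]: 1/7
After adding M[2,2]: 8/7
After adding M[3,3]: 99/56
Tr(M) = 99/56

99/56


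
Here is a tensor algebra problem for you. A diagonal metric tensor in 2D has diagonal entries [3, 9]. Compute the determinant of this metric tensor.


For a diagonal metric, the determinant is the product of diagonal entries.
Diagonal entries: 3, 9
det(g) = 3 * 9 = 27

27


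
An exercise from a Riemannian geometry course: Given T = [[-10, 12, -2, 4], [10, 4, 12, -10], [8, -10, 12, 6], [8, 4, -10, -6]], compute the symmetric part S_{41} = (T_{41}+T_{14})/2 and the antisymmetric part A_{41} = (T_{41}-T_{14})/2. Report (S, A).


T_{41} = 8
T_{14} = 4
S_{41} = (8 + 4)/2 = 12/2 = 6
A_{41} = (8 - 4)/2 = 4/2 = 2
Check: S + A = 6 + 2 = 8 = T_{41}.

(6, 2)


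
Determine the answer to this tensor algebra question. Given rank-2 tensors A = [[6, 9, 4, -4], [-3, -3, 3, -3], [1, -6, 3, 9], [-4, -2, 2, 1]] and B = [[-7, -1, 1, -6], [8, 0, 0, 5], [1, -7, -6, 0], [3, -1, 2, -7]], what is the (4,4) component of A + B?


Tensor addition is component-wise: (A + B)_{ij} = A_{ij} + B_{ij}.
A_{44} = 1
B_{44} = -7
(A + B)_{44} = 1 + -7 = -6

-6


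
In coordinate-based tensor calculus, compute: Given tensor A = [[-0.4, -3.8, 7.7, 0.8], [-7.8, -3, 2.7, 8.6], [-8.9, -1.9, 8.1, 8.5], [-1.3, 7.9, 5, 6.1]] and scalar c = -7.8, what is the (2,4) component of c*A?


Scalar multiplication: (cA)_{ij} = c * A_{ij}.
c = -7.8
A_{24} = 8.6
(cA)_{24} = -7.8 * 8.6 = -67.08

-67.08


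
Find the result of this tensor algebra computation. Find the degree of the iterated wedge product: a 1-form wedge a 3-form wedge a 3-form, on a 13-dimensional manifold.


The degree of a wedge product is the sum of the degrees of the individual forms.
Degrees: 1, 3, 3
Total degree = 1 + 3 + 3 = 7

7


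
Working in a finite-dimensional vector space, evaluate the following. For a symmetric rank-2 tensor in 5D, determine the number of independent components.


A symmetric rank-2 tensor in d dimensions has d(d+1)/2 independent components.
d = 5
d(d+1)/2 = 5 * 6 / 2 = 30 / 2 = 15

15


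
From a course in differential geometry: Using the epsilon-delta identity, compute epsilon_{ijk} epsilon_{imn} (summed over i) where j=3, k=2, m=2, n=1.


Using the identity: epsilon_{ijk} epsilon_{imn} = delta_{jm} delta_{kn} - delta_{jn} delta_{km}.
delta_{32} = 0
delta_{21} = 0
delta_{31} = 0
delta_{22} = 1
Result = 0 * 0 - 0 * 1 = 0 - 0 = 0

0


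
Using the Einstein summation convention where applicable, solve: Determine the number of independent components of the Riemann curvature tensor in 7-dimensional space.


The Riemann tensor in d dimensions has d^2(d^2 - 1)/12 independent components.
d = 7, so d^2 = 49
d^2 - 1 = 48
d^2(d^2 - 1) = 49 * 48 = 2352
Divide by 12: 2352 / 12 = 196

196


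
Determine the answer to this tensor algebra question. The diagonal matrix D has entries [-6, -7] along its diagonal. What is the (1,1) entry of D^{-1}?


For a diagonal matrix, the inverse has entries (D^{-1})_{ii} = 1/d_{ii}.
The diagonal entries are: d_{11} = -6, d_{22} = -7
We need (D^{-1})_{11} = 1/d_{11} = 1/-6 = -1/6

-1/6


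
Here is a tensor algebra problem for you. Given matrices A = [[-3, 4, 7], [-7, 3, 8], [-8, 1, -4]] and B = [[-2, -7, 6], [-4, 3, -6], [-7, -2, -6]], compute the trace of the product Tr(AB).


Tr(AB) = sum_i (AB)_{ii} where (AB)_{ii} = sum_k A_{ik} B_{ki}.
(AB)_{11} = -3*-2 + 4*-4 + 7*-7 = -59
(AB)_{22} = -7*-7 + 3*3 + 8*-2 = 42
(AB)_{33} = -8*6 + 1*-6 + -4*-6 = -30
Tr(AB) = -59 + 42 + -30 = -47

-47


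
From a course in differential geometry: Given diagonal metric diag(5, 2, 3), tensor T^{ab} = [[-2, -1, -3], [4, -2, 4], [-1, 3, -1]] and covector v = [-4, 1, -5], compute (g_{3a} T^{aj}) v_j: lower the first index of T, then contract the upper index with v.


Step 1: lower the first index. For a diagonal metric, g_{ia} T^{aj} = g_{ii} T^{ij} (no sum on i).
g_{33} = 3
S_3{}^1 = 3 * T^{31} = 3 * -1 = -3
S_3{}^2 = 3 * T^{32} = 3 * 3 = 9
S_3{}^3 = 3 * T^{33} = 3 * -1 = -3
Step 2: contract S_3{}^j with v_j.
S_3{}^1 * v_1 = -3 * -4 = 12
S_3{}^2 * v_2 = 9 * 1 = 9
S_3{}^3 * v_3 = -3 * -5 = 15
Result = 12 + 9 + 15 = 36

36


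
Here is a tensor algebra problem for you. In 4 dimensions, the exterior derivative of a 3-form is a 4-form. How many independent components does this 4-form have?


The exterior derivative of a p-form is a (p+1)-form.
Its number of independent components is C(n, p+1).
n = 4, p+1 = 4
C(4, 4) = 1

1
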